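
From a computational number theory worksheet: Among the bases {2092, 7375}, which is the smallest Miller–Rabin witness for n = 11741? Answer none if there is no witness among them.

2092

n − 1 = 11740 = 2^2 · 2935, so s = 2 and d = 2935.
Base 2092: x_0 = 2092^2935 mod 11741 = 8317. x_0 is neither 1 nor 11740, so continue squaring. x_1 = 8317^2 mod 11741 = 6258. Reached i = s−1 = 1 without hitting −1: 2092 is a Miller–Rabin witness and 11741 is composite.
Base 7375: x_0 = 7375^2935 mod 11741 = 3658. x_0 is neither 1 nor 11740, so continue squaring. x_1 = 3658^2 mod 11741 = 7965. Reached i = s−1 = 1 without hitting −1: 7375 is a Miller–Rabin witness and 11741 is composite.
The smallest witness among the given bases is 2092.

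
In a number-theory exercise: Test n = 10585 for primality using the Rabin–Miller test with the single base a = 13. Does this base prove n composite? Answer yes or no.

yes

n − 1 = 10584 = 2^3 · 1323, so s = 3 and d = 1323.
x_0 = 13^1323 mod 10585 = 6872.
x_0 is neither 1 nor 10584, so continue squaring.
x_1 = 6872^2 mod 10585 = 4699.
x_2 = 4699^2 mod 10585 = 291.
Reached i = s−1 = 2 without hitting −1: 13 is a Miller–Rabin witness and 10585 is composite.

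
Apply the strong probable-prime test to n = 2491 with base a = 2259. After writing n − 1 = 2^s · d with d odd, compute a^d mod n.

1343

n − 1 = 2490 = 2^1 · 1245, so s = 1 and d = 1245.
2259^1245 mod 2491 = 1343.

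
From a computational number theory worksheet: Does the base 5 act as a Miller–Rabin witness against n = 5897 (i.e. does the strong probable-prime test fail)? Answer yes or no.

n − 1 = 5896 = 2^3 · 737, so s = 3 and d = 737.
x_0 = 5^737 mod 5897 = 5236.
x_0 is neither 1 nor 5896, so continue squaring.
x_1 = 5236^2 mod 5897 = 543.
x_2 = 543^2 mod 5897 = 5896.
x_2 ≡ −1, so 5 is not a witness.

no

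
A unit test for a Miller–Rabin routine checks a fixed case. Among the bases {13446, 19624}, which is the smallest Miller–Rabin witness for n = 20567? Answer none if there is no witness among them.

19624

n − 1 = 20566 = 2^1 · 10283, so s = 1 and d = 10283.
Base 13446: x_0 = 13446^10283 mod 20567 = 1. x_0 = 1, so 13446 is not a witness.
Base 19624: x_0 = 19624^10283 mod 20567 = 15385. x_0 ∉ {1, 20566} and s = 1, so 19624 is a Miller–Rabin witness and 20567 is composite.
The smallest witness among the given bases is 19624.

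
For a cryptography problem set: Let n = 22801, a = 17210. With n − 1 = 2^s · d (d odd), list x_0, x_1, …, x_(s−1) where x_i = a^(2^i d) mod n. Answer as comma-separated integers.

9361, 4078, 8155, 16309

n − 1 = 22800 = 2^4 · 1425, so s = 4 and d = 1425.
x_0 = 17210^1425 mod 22801 = 9361.
x_1 = 9361^2 mod 22801 = 4078.
x_2 = 4078^2 mod 22801 = 8155.
x_3 = 8155^2 mod 22801 = 16309.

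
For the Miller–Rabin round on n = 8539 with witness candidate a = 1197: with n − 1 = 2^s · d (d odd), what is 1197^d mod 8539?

n − 1 = 8538 = 2^1 · 4269, so s = 1 and d = 4269.
Repeated squaring mod 8539: 1197^1 ≡ 1197, 1197^2 ≡ 6796, 1197^4 ≡ 6704, 1197^8 ≡ 2859, 1197^16 ≡ 2058, 1197^32 ≡ 20, 1197^64 ≡ 400, 1197^128 ≡ 6298, 1197^256 ≡ 1149, 1197^512 ≡ 5195, 1197^1024 ≡ 4785, 1197^2048 ≡ 3166, 1197^4096 ≡ 7309.
4269 = 4096 + 128 + 32 + 8 + 4 + 1, so 1197^4269 ≡ 7309·6298·20·2859·6704·1197 ≡ 1 (mod 8539).

1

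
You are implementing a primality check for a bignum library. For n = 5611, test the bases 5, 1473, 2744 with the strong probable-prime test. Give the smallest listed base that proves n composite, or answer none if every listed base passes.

n − 1 = 5610 = 2^1 · 2805, so s = 1 and d = 2805.
Base 5: x_0 = 5^2805 mod 5611 = 1. x_0 = 1, so 5 is not a witness.
Base 1473: x_0 = 1473^2805 mod 5611 = 1. x_0 = 1, so 1473 is not a witness.
Base 2744: x_0 = 2744^2805 mod 5611 = 1. x_0 = 1, so 2744 is not a witness.
No listed base is a witness for 5611.

none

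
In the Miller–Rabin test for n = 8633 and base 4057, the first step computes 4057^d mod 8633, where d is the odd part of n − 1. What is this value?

n − 1 = 8632 = 2^3 · 1079, so s = 3 and d = 1079.
Repeated squaring mod 8633: 4057^1 ≡ 4057, 4057^2 ≡ 4751, 4057^4 ≡ 5339, 4057^8 ≡ 7388, 4057^16 ≡ 4718, 4057^32 ≡ 3650, 4057^64 ≡ 1781, 4057^128 ≡ 3650, 4057^256 ≡ 1781, 4057^512 ≡ 3650, 4057^1024 ≡ 1781.
1079 = 1024 + 32 + 16 + 4 + 2 + 1, so 4057^1079 ≡ 1781·3650·4718·5339·4751·4057 ≡ 5619 (mod 8633).

5619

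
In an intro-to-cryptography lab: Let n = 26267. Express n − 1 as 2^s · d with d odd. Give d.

Halving: 26266 → 13133; 13133 is odd.
So 26266 = 2^1 · 13133.

13133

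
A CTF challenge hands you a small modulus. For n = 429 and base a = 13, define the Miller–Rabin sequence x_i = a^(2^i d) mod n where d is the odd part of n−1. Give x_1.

n − 1 = 428 = 2^2 · 107, so s = 2 and d = 107.
By repeated squaring, 13^107 ≡ 403 (mod 429).
x_0 = 403.
x_1 = 403^2 mod 429 = 247.

247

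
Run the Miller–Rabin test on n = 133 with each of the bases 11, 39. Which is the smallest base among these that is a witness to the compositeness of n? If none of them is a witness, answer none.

none

n − 1 = 132 = 2^2 · 33, so s = 2 and d = 33.
Base 11: x_0 = 11^33 mod 133 = 1. x_0 = 1, so 11 is not a witness.
Base 39: x_0 = 39^33 mod 133 = 1. x_0 = 1, so 39 is not a witness.
No listed base is a witness for 133.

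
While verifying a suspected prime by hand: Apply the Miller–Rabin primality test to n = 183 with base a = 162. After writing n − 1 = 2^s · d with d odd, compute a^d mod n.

n − 1 = 182 = 2^1 · 91, so s = 1 and d = 91.
162^91 mod 183 = 21.

21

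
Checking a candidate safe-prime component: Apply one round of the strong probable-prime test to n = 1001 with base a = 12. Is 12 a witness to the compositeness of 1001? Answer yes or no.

n − 1 = 1000 = 2^3 · 125, so s = 3 and d = 125.
By repeated squaring, 12^125 ≡ 584 (mod 1001).
x_0 = 12^125 mod 1001 = 584.
x_0 is neither 1 nor 1000, so continue squaring.
x_1 = 584^2 mod 1001 = 716.
x_2 = 716^2 mod 1001 = 144.
Reached i = s−1 = 2 without hitting −1: 12 is a Miller–Rabin witness and 1001 is composite.

yes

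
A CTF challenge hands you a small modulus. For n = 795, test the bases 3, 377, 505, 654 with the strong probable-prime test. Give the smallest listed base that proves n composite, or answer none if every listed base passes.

3

n − 1 = 794 = 2^1 · 397, so s = 1 and d = 397.
Base 3: x_0 = 3^397 mod 795 = 198. x_0 ∉ {1, 794} and s = 1, so 3 is a Miller–Rabin witness and 795 is composite.
Base 377: x_0 = 377^397 mod 795 = 467. x_0 ∉ {1, 794} and s = 1, so 377 is a Miller–Rabin witness and 795 is composite.
Base 505: x_0 = 505^397 mod 795 = 415. x_0 ∉ {1, 794} and s = 1, so 505 is a Miller–Rabin witness and 795 is composite.
Base 654: x_0 = 654^397 mod 795 = 564. x_0 ∉ {1, 794} and s = 1, so 654 is a Miller–Rabin witness and 795 is composite.
The smallest witness among the given bases is 3.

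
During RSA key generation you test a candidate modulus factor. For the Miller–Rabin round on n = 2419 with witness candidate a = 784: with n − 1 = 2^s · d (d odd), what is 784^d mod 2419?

n − 1 = 2418 = 2^1 · 1209, so s = 1 and d = 1209.
784^1209 mod 2419 = 2386.

2386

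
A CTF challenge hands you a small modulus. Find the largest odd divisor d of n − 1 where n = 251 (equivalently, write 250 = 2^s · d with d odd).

125

Halving: 250 → 125; 125 is odd.
So 250 = 2^1 · 125.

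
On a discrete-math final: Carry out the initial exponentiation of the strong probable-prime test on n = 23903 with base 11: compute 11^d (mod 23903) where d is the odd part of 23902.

n − 1 = 23902 = 2^1 · 11951, so s = 1 and d = 11951.
Repeated squaring mod 23903: 11^1 ≡ 11, 11^2 ≡ 121, 11^4 ≡ 14641, 11^8 ≡ 20680, 11^16 ≡ 13827, 11^32 ≡ 9735, 11^64 ≡ 18733, 11^128 ≡ 5346, 11^256 ≡ 15631, 11^512 ≡ 15598, 11^1024 ≡ 12870, 11^2048 ≡ 13013, 11^4096 ≡ 9317, 11^8192 ≡ 14696.
11951 = 8192 + 2048 + 1024 + 512 + 128 + 32 + 8 + 4 + 2 + 1, so 11^11951 ≡ 14696·13013·12870·15598·5346·9735·20680·14641·121·11 ≡ 5764 (mod 23903).

5764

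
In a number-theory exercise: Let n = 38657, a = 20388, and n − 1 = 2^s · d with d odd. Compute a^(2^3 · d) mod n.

n − 1 = 38656 = 2^8 · 151, so s = 8 and d = 151.
Repeated squaring mod 38657: 20388^1 ≡ 20388, 20388^2 ≡ 30480, 20388^4 ≡ 25376, 20388^8 ≡ 31727, 20388^16 ≡ 12906, 20388^32 ≡ 30480, 20388^64 ≡ 25376, 20388^128 ≡ 31727.
151 = 128 + 16 + 4 + 2 + 1, so 20388^151 ≡ 31727·12906·25376·30480·20388 ≡ 20388 (mod 38657).
x_0 = 20388.
x_1 = 20388^2 mod 38657 = 30480.
x_2 = 30480^2 mod 38657 = 25376.
x_3 = 25376^2 mod 38657 = 31727.

31727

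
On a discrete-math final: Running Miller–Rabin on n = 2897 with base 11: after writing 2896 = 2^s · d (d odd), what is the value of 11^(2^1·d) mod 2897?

2896

n − 1 = 2896 = 2^4 · 181, so s = 4 and d = 181.
Repeated squaring mod 2897: 11^1 ≡ 11, 11^2 ≡ 121, 11^4 ≡ 156, 11^8 ≡ 1160, 11^16 ≡ 1392, 11^32 ≡ 2468, 11^64 ≡ 1530, 11^128 ≡ 124.
181 = 128 + 32 + 16 + 4 + 1, so 11^181 ≡ 124·2468·1392·156·11 ≡ 1120 (mod 2897).
x_0 = 1120.
x_1 = 1120^2 mod 2897 = 2896.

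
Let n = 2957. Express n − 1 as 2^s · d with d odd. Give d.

Halving: 2956 → 1478 → 739; 739 is odd.
So 2956 = 2^2 · 739.

739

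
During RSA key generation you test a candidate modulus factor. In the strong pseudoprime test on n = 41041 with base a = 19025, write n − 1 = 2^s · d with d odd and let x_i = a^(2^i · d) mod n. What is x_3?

n − 1 = 41040 = 2^4 · 2565, so s = 4 and d = 2565.
x_0 = 19025^2565 mod 41041 = 7545.
x_1 = 7545^2 mod 41041 = 3158.
x_2 = 3158^2 mod 41041 = 1.
x_3 = 1^2 mod 41041 = 1.

1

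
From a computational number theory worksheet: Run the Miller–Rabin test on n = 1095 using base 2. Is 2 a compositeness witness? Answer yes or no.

yes

n − 1 = 1094 = 2^1 · 547, so s = 1 and d = 547.
By repeated squaring, 2^547 ≡ 128 (mod 1095).
x_0 = 2^547 mod 1095 = 128.
x_0 ∉ {1, 1094} and s = 1, so 2 is a Miller–Rabin witness and 1095 is composite.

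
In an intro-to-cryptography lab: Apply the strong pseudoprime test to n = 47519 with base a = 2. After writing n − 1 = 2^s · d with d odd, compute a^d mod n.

n − 1 = 47518 = 2^1 · 23759, so s = 1 and d = 23759.
Repeated squaring mod 47519: 2^1 ≡ 2, 2^2 ≡ 4, 2^4 ≡ 16, 2^8 ≡ 256, 2^16 ≡ 18017, 2^32 ≡ 10000, 2^64 ≡ 20024, 2^128 ≡ 42773, 2^256 ≡ 510, 2^512 ≡ 22505, 2^1024 ≡ 17523, 2^2048 ≡ 35270, 2^4096 ≡ 20518, 2^8192 ≡ 17503, 2^16384 ≡ 16.
23759 = 16384 + 4096 + 2048 + 1024 + 128 + 64 + 8 + 4 + 2 + 1, so 2^23759 ≡ 16·20518·35270·17523·42773·20024·256·16·4·2 ≡ 23760 (mod 47519).

23760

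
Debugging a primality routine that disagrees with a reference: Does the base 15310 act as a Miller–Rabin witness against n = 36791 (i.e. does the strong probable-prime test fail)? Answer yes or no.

no

n − 1 = 36790 = 2^1 · 18395, so s = 1 and d = 18395.
x_0 = 15310^18395 mod 36791 = 1.
x_0 = 1, so 15310 is not a witness.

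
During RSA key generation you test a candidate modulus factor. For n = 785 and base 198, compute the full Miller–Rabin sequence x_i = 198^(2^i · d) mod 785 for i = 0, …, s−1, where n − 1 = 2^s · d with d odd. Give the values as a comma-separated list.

n − 1 = 784 = 2^4 · 49, so s = 4 and d = 49.
x_0 = 198^49 mod 785 = 78.
x_1 = 78^2 mod 785 = 589.
x_2 = 589^2 mod 785 = 736.
x_3 = 736^2 mod 785 = 46.

78, 589, 736, 46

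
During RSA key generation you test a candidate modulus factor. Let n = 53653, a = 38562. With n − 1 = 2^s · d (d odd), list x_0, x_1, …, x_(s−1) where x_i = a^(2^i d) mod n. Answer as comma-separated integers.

36649, 53652

n − 1 = 53652 = 2^2 · 13413, so s = 2 and d = 13413.
x_0 = 38562^13413 mod 53653 = 36649.
x_1 = 36649^2 mod 53653 = 53652.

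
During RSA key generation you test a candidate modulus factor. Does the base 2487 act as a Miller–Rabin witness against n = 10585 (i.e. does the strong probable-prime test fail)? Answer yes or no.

n − 1 = 10584 = 2^3 · 1323, so s = 3 and d = 1323.
Repeated squaring mod 10585: 2487^1 ≡ 2487, 2487^2 ≡ 3529, 2487^4 ≡ 5881, 2487^8 ≡ 4966, 2487^16 ≡ 8691, 2487^32 ≡ 9506, 2487^64 ≡ 10476, 2487^128 ≡ 1296, 2487^256 ≡ 7186, 2487^512 ≡ 4966, 2487^1024 ≡ 8691.
1323 = 1024 + 256 + 32 + 8 + 2 + 1, so 2487^1323 ≡ 8691·7186·9506·4966·3529·2487 ≡ 7278 (mod 10585).
x_0 = 2487^1323 mod 10585 = 7278.
x_0 is neither 1 nor 10584, so continue squaring.
x_1 = 7278^2 mod 10585 = 1944.
x_2 = 1944^2 mod 10585 = 291.
Reached i = s−1 = 2 without hitting −1: 2487 is a Miller–Rabin witness and 10585 is composite.

yes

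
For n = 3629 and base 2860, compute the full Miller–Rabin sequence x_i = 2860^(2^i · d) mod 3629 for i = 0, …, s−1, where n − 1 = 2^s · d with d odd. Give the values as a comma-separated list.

2447, 3588

n − 1 = 3628 = 2^2 · 907, so s = 2 and d = 907.
x_0 = 2860^907 mod 3629 = 2447.
x_1 = 2447^2 mod 3629 = 3588.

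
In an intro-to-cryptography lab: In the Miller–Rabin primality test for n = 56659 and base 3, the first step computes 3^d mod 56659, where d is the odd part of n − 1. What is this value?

56658

n − 1 = 56658 = 2^1 · 28329, so s = 1 and d = 28329.
By repeated squaring, 3^28329 ≡ 56658 (mod 56659).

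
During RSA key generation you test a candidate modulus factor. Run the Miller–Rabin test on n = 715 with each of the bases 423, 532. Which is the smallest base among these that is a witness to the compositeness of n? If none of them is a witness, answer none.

423

n − 1 = 714 = 2^1 · 357, so s = 1 and d = 357.
Base 423: x_0 = 423^357 mod 715 = 333. x_0 ∉ {1, 714} and s = 1, so 423 is a Miller–Rabin witness and 715 is composite.
Base 532: x_0 = 532^357 mod 715 = 467. x_0 ∉ {1, 714} and s = 1, so 532 is a Miller–Rabin witness and 715 is composite.
The smallest witness among the given bases is 423.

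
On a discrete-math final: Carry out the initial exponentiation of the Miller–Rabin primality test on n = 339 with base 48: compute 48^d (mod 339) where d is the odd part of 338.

291

n − 1 = 338 = 2^1 · 169, so s = 1 and d = 169.
48^169 mod 339 = 291.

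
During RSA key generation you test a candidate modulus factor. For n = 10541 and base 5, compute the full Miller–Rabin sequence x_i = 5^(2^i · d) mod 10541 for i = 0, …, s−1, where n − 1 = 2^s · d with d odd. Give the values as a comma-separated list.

802, 203

n − 1 = 10540 = 2^2 · 2635, so s = 2 and d = 2635.
x_0 = 5^2635 mod 10541 = 802.
x_1 = 802^2 mod 10541 = 203.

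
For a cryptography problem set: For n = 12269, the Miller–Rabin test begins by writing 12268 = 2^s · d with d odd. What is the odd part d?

3067

Halving: 12268 → 6134 → 3067; 3067 is odd.
So 12268 = 2^2 · 3067.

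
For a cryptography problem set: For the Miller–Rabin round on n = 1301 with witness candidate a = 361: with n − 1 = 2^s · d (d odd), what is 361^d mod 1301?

n − 1 = 1300 = 2^2 · 325, so s = 2 and d = 325.
361^325 mod 1301 = 1.

1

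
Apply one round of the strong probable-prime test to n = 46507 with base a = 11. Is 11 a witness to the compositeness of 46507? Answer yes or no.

n − 1 = 46506 = 2^1 · 23253, so s = 1 and d = 23253.
Repeated squaring mod 46507: 11^1 ≡ 11, 11^2 ≡ 121, 11^4 ≡ 14641, 11^8 ≡ 8118, 11^16 ≡ 1505, 11^32 ≡ 32689, 11^64 ≡ 25889, 11^128 ≡ 27944, 11^256 ≡ 14606, 11^512 ≡ 7627, 11^1024 ≡ 37379, 11^2048 ≡ 26347, 11^4096 ≡ 927, 11^8192 ≡ 22203, 11^16384 ≡ 45516.
23253 = 16384 + 4096 + 2048 + 512 + 128 + 64 + 16 + 4 + 1, so 11^23253 ≡ 45516·927·26347·7627·27944·25889·1505·14641·11 ≡ 1 (mod 46507).
x_0 = 11^23253 mod 46507 = 1.
x_0 = 1, so 11 is not a witness.

no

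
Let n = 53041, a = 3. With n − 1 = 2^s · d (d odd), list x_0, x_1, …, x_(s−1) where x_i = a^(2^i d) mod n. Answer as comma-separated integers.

5641, 49322, 40301, 2140

n − 1 = 53040 = 2^4 · 3315, so s = 4 and d = 3315.
x_0 = 3^3315 mod 53041 = 5641.
x_1 = 5641^2 mod 53041 = 49322.
x_2 = 49322^2 mod 53041 = 40301.
x_3 = 40301^2 mod 53041 = 2140.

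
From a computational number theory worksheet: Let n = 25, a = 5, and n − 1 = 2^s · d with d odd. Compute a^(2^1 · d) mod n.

n − 1 = 24 = 2^3 · 3, so s = 3 and d = 3.
x_0 = 5^3 mod 25 = 0.
x_1 = 0^2 mod 25 = 0.

0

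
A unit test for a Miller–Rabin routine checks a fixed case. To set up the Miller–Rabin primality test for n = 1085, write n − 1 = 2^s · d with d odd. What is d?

271

Halving: 1084 → 542 → 271; 271 is odd.
So 1084 = 2^2 · 271.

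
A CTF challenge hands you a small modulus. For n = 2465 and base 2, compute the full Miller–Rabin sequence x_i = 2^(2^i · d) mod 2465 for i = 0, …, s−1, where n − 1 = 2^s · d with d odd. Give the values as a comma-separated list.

1902, 1449, 1886, 1, 1

n − 1 = 2464 = 2^5 · 77, so s = 5 and d = 77.
x_0 = 2^77 mod 2465 = 1902.
x_1 = 1902^2 mod 2465 = 1449.
x_2 = 1449^2 mod 2465 = 1886.
x_3 = 1886^2 mod 2465 = 1.
x_4 = 1^2 mod 2465 = 1.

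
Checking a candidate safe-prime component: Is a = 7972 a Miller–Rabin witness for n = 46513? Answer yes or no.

n − 1 = 46512 = 2^4 · 2907, so s = 4 and d = 2907.
x_0 = 7972^2907 mod 46513 = 11939.
x_0 is neither 1 nor 46512, so continue squaring.
x_1 = 11939^2 mod 46513 = 23889.
x_2 = 23889^2 mod 46513 = 16324.
x_3 = 16324^2 mod 46513 = 46512.
x_3 ≡ −1, so 7972 is not a witness.

no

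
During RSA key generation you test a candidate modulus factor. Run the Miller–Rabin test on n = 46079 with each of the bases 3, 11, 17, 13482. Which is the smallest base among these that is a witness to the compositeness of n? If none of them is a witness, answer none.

3

n − 1 = 46078 = 2^1 · 23039, so s = 1 and d = 23039.
Base 3: x_0 = 3^23039 mod 46079 = 15778. x_0 ∉ {1, 46078} and s = 1, so 3 is a Miller–Rabin witness and 46079 is composite.
Base 11: x_0 = 11^23039 mod 46079 = 35277. x_0 ∉ {1, 46078} and s = 1, so 11 is a Miller–Rabin witness and 46079 is composite.
Base 17: x_0 = 17^23039 mod 46079 = 1608. x_0 ∉ {1, 46078} and s = 1, so 17 is a Miller–Rabin witness and 46079 is composite.
Base 13482: x_0 = 13482^23039 mod 46079 = 34823. x_0 ∉ {1, 46078} and s = 1, so 13482 is a Miller–Rabin witness and 46079 is composite.
The smallest witness among the given bases is 3.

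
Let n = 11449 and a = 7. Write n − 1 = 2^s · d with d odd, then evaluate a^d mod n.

5135

n − 1 = 11448 = 2^3 · 1431, so s = 3 and d = 1431.
7^1431 mod 11449 = 5135.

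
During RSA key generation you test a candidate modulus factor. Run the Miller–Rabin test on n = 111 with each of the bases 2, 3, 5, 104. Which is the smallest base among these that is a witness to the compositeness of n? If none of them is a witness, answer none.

n − 1 = 110 = 2^1 · 55, so s = 1 and d = 55.
Base 2: x_0 = 2^55 mod 111 = 35. x_0 ∉ {1, 110} and s = 1, so 2 is a Miller–Rabin witness and 111 is composite.
Base 3: x_0 = 3^55 mod 111 = 3. x_0 ∉ {1, 110} and s = 1, so 3 is a Miller–Rabin witness and 111 is composite.
Base 5: x_0 = 5^55 mod 111 = 32. x_0 ∉ {1, 110} and s = 1, so 5 is a Miller–Rabin witness and 111 is composite.
Base 104: x_0 = 104^55 mod 111 = 104. x_0 ∉ {1, 110} and s = 1, so 104 is a Miller–Rabin witness and 111 is composite.
The smallest witness among the given bases is 2.

2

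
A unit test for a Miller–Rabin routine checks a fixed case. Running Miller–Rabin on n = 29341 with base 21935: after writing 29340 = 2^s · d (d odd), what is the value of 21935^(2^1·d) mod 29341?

n − 1 = 29340 = 2^2 · 7335, so s = 2 and d = 7335.
x_0 = 21935^7335 mod 29341 = 9515.
x_1 = 9515^2 mod 29341 = 18240.

18240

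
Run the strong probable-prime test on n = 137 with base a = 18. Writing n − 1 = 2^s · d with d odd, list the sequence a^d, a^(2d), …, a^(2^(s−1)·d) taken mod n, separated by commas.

n − 1 = 136 = 2^3 · 17, so s = 3 and d = 17.
x_0 = 18^17 mod 137 = 136.
x_1 = 136^2 mod 137 = 1.
x_2 = 1^2 mod 137 = 1.

136, 1, 1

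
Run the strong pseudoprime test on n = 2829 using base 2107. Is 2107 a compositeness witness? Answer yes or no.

yes

n − 1 = 2828 = 2^2 · 707, so s = 2 and d = 707.
x_0 = 2107^707 mod 2829 = 1732.
x_0 is neither 1 nor 2828, so continue squaring.
x_1 = 1732^2 mod 2829 = 1084.
Reached i = s−1 = 1 without hitting −1: 2107 is a Miller–Rabin witness and 2829 is composite.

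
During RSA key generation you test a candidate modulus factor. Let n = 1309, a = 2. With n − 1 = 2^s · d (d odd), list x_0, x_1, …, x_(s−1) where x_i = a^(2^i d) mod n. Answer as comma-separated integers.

876, 302

n − 1 = 1308 = 2^2 · 327, so s = 2 and d = 327.
x_0 = 2^327 mod 1309 = 876.
x_1 = 876^2 mod 1309 = 302.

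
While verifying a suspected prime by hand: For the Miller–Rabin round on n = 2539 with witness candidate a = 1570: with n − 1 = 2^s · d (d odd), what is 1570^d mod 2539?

2538

n − 1 = 2538 = 2^1 · 1269, so s = 1 and d = 1269.
1570^1269 mod 2539 = 2538.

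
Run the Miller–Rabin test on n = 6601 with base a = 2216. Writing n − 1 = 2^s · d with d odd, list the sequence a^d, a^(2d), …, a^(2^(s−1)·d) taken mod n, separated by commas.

2738, 4509, 1

n − 1 = 6600 = 2^3 · 825, so s = 3 and d = 825.
x_0 = 2216^825 mod 6601 = 2738.
x_1 = 2738^2 mod 6601 = 4509.
x_2 = 4509^2 mod 6601 = 1.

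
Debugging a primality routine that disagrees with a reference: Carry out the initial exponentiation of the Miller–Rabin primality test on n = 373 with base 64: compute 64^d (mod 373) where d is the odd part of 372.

372

n − 1 = 372 = 2^2 · 93, so s = 2 and d = 93.
64^93 mod 373 = 372.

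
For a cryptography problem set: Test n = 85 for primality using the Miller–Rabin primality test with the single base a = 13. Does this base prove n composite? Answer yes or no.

n − 1 = 84 = 2^2 · 21, so s = 2 and d = 21.
x_0 = 13^21 mod 85 = 13.
x_0 is neither 1 nor 84, so continue squaring.
x_1 = 13^2 mod 85 = 84.
x_1 ≡ −1, so 13 is not a witness.

no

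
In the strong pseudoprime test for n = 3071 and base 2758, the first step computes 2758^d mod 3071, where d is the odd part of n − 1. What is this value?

537

n − 1 = 3070 = 2^1 · 1535, so s = 1 and d = 1535.
Repeated squaring mod 3071: 2758^1 ≡ 2758, 2758^2 ≡ 2768, 2758^4 ≡ 2750, 2758^8 ≡ 1698, 2758^16 ≡ 2606, 2758^32 ≡ 1255, 2758^64 ≡ 2673, 2758^128 ≡ 1783, 2758^256 ≡ 604, 2758^512 ≡ 2438, 2758^1024 ≡ 1459.
1535 = 1024 + 256 + 128 + 64 + 32 + 16 + 8 + 4 + 2 + 1, so 2758^1535 ≡ 1459·604·1783·2673·1255·2606·1698·2750·2768·2758 ≡ 537 (mod 3071).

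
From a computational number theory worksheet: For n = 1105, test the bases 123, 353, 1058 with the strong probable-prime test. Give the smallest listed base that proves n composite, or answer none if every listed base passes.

none

n − 1 = 1104 = 2^4 · 69, so s = 4 and d = 69.
Base 123: x_0 = 123^69 mod 1105 = 1058. x_0 is neither 1 nor 1104, so continue squaring. x_1 = 1058^2 mod 1105 = 1104. x_1 ≡ −1, so 123 is not a witness.
Base 353: x_0 = 353^69 mod 1105 = 863. x_0 is neither 1 nor 1104, so continue squaring. x_1 = 863^2 mod 1105 = 1104. x_1 ≡ −1, so 353 is not a witness.
Base 1058: x_0 = 1058^69 mod 1105 = 1058. x_0 is neither 1 nor 1104, so continue squaring. x_1 = 1058^2 mod 1105 = 1104. x_1 ≡ −1, so 1058 is not a witness.
No listed base is a witness for 1105.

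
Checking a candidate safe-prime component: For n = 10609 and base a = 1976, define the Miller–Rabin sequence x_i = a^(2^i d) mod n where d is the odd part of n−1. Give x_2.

n − 1 = 10608 = 2^4 · 663, so s = 4 and d = 663.
Repeated squaring mod 10609: 1976^1 ≡ 1976, 1976^2 ≡ 464, 1976^4 ≡ 3116, 1976^8 ≡ 2221, 1976^16 ≡ 10265, 1976^32 ≡ 1637, 1976^64 ≡ 6301, 1976^128 ≡ 3723, 1976^256 ≡ 5375, 1976^512 ≡ 2318.
663 = 512 + 128 + 16 + 4 + 2 + 1, so 1976^663 ≡ 2318·3723·10265·3116·464·1976 ≡ 9065 (mod 10609).
x_0 = 9065.
x_1 = 9065^2 mod 10609 = 7520.
x_2 = 7520^2 mod 10609 = 4430.

4430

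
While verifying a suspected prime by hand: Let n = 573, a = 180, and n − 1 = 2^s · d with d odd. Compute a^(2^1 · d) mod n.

n − 1 = 572 = 2^2 · 143, so s = 2 and d = 143.
x_0 = 180^143 mod 573 = 489.
x_1 = 489^2 mod 573 = 180.

180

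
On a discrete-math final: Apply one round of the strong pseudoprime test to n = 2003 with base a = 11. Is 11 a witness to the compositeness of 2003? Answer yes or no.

n − 1 = 2002 = 2^1 · 1001, so s = 1 and d = 1001.
x_0 = 11^1001 mod 2003 = 2002.
x_0 = 2002 ≡ −1, so 11 is not a witness.

no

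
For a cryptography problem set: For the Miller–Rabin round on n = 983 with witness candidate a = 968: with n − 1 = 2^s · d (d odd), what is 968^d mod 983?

1

n − 1 = 982 = 2^1 · 491, so s = 1 and d = 491.
968^491 mod 983 = 1.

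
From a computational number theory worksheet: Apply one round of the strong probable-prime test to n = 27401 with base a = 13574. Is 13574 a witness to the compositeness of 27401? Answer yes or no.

n − 1 = 27400 = 2^3 · 3425, so s = 3 and d = 3425.
x_0 = 13574^3425 mod 27401 = 24046.
x_0 is neither 1 nor 27400, so continue squaring.
x_1 = 24046^2 mod 27401 = 21615.
x_2 = 21615^2 mod 27401 = 21175.
Reached i = s−1 = 2 without hitting −1: 13574 is a Miller–Rabin witness and 27401 is composite.

yes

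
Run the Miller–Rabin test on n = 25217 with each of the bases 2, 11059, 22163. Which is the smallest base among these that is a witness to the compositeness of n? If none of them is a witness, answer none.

n − 1 = 25216 = 2^7 · 197, so s = 7 and d = 197.
Base 2: x_0 = 2^197 mod 25217 = 7101. x_0 is neither 1 nor 25216, so continue squaring. x_1 = 7101^2 mod 25217 = 15418. x_2 = 15418^2 mod 25217 = 19282. x_3 = 19282^2 mod 25217 = 21293. x_4 = 21293^2 mod 25217 = 15406. x_5 = 15406^2 mod 25217 = 2432. x_6 = 2432^2 mod 25217 = 13846. Reached i = s−1 = 6 without hitting −1: 2 is a Miller–Rabin witness and 25217 is composite.
Base 11059: x_0 = 11059^197 mod 25217 = 18282. x_0 is neither 1 nor 25216, so continue squaring. x_1 = 18282^2 mod 25217 = 5406. x_2 = 5406^2 mod 25217 = 23550. x_3 = 23550^2 mod 25217 = 5019. x_4 = 5019^2 mod 25217 = 23795. x_5 = 23795^2 mod 25217 = 4724. x_6 = 4724^2 mod 25217 = 24348. Reached i = s−1 = 6 without hitting −1: 11059 is a Miller–Rabin witness and 25217 is composite.
Base 22163: x_0 = 22163^197 mod 25217 = 17479. x_0 is neither 1 nor 25216, so continue squaring. x_1 = 17479^2 mod 25217 = 11486. x_2 = 11486^2 mod 25217 = 18069. x_3 = 18069^2 mod 25217 = 4262. x_4 = 4262^2 mod 25217 = 8404. x_5 = 8404^2 mod 25217 = 19616. x_6 = 19616^2 mod 25217 = 1253. Reached i = s−1 = 6 without hitting −1: 22163 is a Miller–Rabin witness and 25217 is composite.
The smallest witness among the given bases is 2.

2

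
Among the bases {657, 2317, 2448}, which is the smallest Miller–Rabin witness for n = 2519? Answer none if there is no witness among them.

n − 1 = 2518 = 2^1 · 1259, so s = 1 and d = 1259.
Base 657: x_0 = 657^1259 mod 2519 = 810. x_0 ∉ {1, 2518} and s = 1, so 657 is a Miller–Rabin witness and 2519 is composite.
Base 2317: x_0 = 2317^1259 mod 2519 = 1141. x_0 ∉ {1, 2518} and s = 1, so 2317 is a Miller–Rabin witness and 2519 is composite.
Base 2448: x_0 = 2448^1259 mod 2519 = 277. x_0 ∉ {1, 2518} and s = 1, so 2448 is a Miller–Rabin witness and 2519 is composite.
The smallest witness among the given bases is 657.

657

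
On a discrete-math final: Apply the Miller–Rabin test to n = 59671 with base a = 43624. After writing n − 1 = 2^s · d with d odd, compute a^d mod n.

n − 1 = 59670 = 2^1 · 29835, so s = 1 and d = 29835.
43624^29835 mod 59671 = 59670.

59670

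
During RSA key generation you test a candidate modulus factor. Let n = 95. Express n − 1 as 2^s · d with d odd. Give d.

Halving: 94 → 47; 47 is odd.
So 94 = 2^1 · 47.

47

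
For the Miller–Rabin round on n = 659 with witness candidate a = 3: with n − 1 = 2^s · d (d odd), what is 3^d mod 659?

1

n − 1 = 658 = 2^1 · 329, so s = 1 and d = 329.
Repeated squaring mod 659: 3^1 ≡ 3, 3^2 ≡ 9, 3^4 ≡ 81, 3^8 ≡ 630, 3^16 ≡ 182, 3^32 ≡ 174, 3^64 ≡ 621, 3^128 ≡ 126, 3^256 ≡ 60.
329 = 256 + 64 + 8 + 1, so 3^329 ≡ 60·621·630·3 ≡ 1 (mod 659).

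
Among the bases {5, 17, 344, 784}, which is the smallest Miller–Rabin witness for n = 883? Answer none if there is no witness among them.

none

n − 1 = 882 = 2^1 · 441, so s = 1 and d = 441.
Base 5: x_0 = 5^441 mod 883 = 882. x_0 = 882 ≡ −1, so 5 is not a witness.
Base 17: x_0 = 17^441 mod 883 = 1. x_0 = 1, so 17 is not a witness.
Base 344: x_0 = 344^441 mod 883 = 1. x_0 = 1, so 344 is not a witness.
Base 784: x_0 = 784^441 mod 883 = 1. x_0 = 1, so 784 is not a witness.
No listed base is a witness for 883.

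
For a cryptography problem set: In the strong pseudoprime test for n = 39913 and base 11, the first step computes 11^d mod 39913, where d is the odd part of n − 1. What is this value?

1044

n − 1 = 39912 = 2^3 · 4989, so s = 3 and d = 4989.
Repeated squaring mod 39913: 11^1 ≡ 11, 11^2 ≡ 121, 11^4 ≡ 14641, 11^8 ≡ 26071, 11^16 ≡ 18564, 11^32 ≡ 13254, 11^64 ≡ 11403, 11^128 ≡ 31768, 11^256 ≡ 5619, 11^512 ≡ 1978, 11^1024 ≡ 1010, 11^2048 ≡ 22275, 11^4096 ≡ 17122.
4989 = 4096 + 512 + 256 + 64 + 32 + 16 + 8 + 4 + 1, so 11^4989 ≡ 17122·1978·5619·11403·13254·18564·26071·14641·11 ≡ 1044 (mod 39913).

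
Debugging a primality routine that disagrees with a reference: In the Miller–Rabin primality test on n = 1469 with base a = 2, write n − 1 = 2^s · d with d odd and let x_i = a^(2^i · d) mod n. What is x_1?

290

n − 1 = 1468 = 2^2 · 367, so s = 2 and d = 367.
x_0 = 2^367 mod 1469 = 1025.
x_1 = 1025^2 mod 1469 = 290.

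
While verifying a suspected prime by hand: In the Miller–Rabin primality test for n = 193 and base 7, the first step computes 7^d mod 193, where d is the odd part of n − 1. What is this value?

150

n − 1 = 192 = 2^6 · 3, so s = 6 and d = 3.
7^3 mod 193 = 150.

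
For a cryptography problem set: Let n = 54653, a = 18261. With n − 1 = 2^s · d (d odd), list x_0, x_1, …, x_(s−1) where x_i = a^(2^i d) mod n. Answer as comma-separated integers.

n − 1 = 54652 = 2^2 · 13663, so s = 2 and d = 13663.
x_0 = 18261^13663 mod 54653 = 27753.
x_1 = 27753^2 mod 54653 = 4280.

27753, 4280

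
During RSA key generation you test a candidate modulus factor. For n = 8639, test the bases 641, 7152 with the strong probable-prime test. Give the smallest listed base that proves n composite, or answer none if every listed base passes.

n − 1 = 8638 = 2^1 · 4319, so s = 1 and d = 4319.
Base 641: x_0 = 641^4319 mod 8639 = 8022. x_0 ∉ {1, 8638} and s = 1, so 641 is a Miller–Rabin witness and 8639 is composite.
Base 7152: x_0 = 7152^4319 mod 8639 = 2994. x_0 ∉ {1, 8638} and s = 1, so 7152 is a Miller–Rabin witness and 8639 is composite.
The smallest witness among the given bases is 641.

641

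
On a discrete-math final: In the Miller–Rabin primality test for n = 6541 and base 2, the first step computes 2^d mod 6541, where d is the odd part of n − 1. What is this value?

n − 1 = 6540 = 2^2 · 1635, so s = 2 and d = 1635.
2^1635 mod 6541 = 6418.

6418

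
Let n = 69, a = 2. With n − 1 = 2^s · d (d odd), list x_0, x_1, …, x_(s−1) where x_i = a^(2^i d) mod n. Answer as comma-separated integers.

n − 1 = 68 = 2^2 · 17, so s = 2 and d = 17.
x_0 = 2^17 mod 69 = 41.
x_1 = 41^2 mod 69 = 25.

41, 25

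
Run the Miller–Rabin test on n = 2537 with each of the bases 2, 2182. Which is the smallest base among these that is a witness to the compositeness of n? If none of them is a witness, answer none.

2

n − 1 = 2536 = 2^3 · 317, so s = 3 and d = 317.
Base 2: x_0 = 2^317 mod 2537 = 2404. x_0 is neither 1 nor 2536, so continue squaring. x_1 = 2404^2 mod 2537 = 2467. x_2 = 2467^2 mod 2537 = 2363. Reached i = s−1 = 2 without hitting −1: 2 is a Miller–Rabin witness and 2537 is composite.
Base 2182: x_0 = 2182^317 mod 2537 = 825. x_0 is neither 1 nor 2536, so continue squaring. x_1 = 825^2 mod 2537 = 709. x_2 = 709^2 mod 2537 = 355. Reached i = s−1 = 2 without hitting −1: 2182 is a Miller–Rabin witness and 2537 is composite.
The smallest witness among the given bases is 2.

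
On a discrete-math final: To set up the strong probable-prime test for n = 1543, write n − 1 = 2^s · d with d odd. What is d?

771

Halving: 1542 → 771; 771 is odd.
So 1542 = 2^1 · 771.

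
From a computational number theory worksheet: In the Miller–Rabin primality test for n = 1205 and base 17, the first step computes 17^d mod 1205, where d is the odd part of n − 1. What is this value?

847

n − 1 = 1204 = 2^2 · 301, so s = 2 and d = 301.
By repeated squaring, 17^301 ≡ 847 (mod 1205).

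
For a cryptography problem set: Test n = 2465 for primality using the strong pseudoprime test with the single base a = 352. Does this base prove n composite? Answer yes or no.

yes

n − 1 = 2464 = 2^5 · 77, so s = 5 and d = 77.
x_0 = 352^77 mod 2465 = 2377.
x_0 is neither 1 nor 2464, so continue squaring.
x_1 = 2377^2 mod 2465 = 349.
x_2 = 349^2 mod 2465 = 1016.
x_3 = 1016^2 mod 2465 = 1886.
x_4 = 1886^2 mod 2465 = 1.
x_4 = 1 but x_3 ≠ ±1, a nontrivial square root of 1 — 352 is a witness and 2465 is composite.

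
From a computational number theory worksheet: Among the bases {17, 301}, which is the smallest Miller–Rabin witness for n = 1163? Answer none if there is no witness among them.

none

n − 1 = 1162 = 2^1 · 581, so s = 1 and d = 581.
Base 17: x_0 = 17^581 mod 1163 = 1162. x_0 = 1162 ≡ −1, so 17 is not a witness.
Base 301: x_0 = 301^581 mod 1163 = 1162. x_0 = 1162 ≡ −1, so 301 is not a witness.
No listed base is a witness for 1163.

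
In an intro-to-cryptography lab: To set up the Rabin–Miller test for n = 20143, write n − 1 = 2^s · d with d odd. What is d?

Halving: 20142 → 10071; 10071 is odd.
So 20142 = 2^1 · 10071.

10071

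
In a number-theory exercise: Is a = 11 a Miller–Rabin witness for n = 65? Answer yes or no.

n − 1 = 64 = 2^6 · 1, so s = 6 and d = 1.
x_0 = 11^1 mod 65 = 11.
x_0 is neither 1 nor 64, so continue squaring.
x_1 = 11^2 mod 65 = 56.
x_2 = 56^2 mod 65 = 16.
x_3 = 16^2 mod 65 = 61.
x_4 = 61^2 mod 65 = 16.
x_5 = 16^2 mod 65 = 61.
Reached i = s−1 = 5 without hitting −1: 11 is a Miller–Rabin witness and 65 is composite.

yes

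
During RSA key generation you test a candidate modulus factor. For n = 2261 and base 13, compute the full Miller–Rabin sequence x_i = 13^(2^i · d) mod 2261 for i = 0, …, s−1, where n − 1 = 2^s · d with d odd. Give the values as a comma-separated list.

n − 1 = 2260 = 2^2 · 565, so s = 2 and d = 565.
x_0 = 13^565 mod 2261 = 846.
x_1 = 846^2 mod 2261 = 1240.

846, 1240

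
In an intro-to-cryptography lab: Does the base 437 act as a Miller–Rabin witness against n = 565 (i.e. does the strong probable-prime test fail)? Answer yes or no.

no

n − 1 = 564 = 2^2 · 141, so s = 2 and d = 141.
Repeated squaring mod 565: 437^1 ≡ 437, 437^2 ≡ 564, 437^4 ≡ 1, 437^8 ≡ 1, 437^16 ≡ 1, 437^32 ≡ 1, 437^64 ≡ 1, 437^128 ≡ 1.
141 = 128 + 8 + 4 + 1, so 437^141 ≡ 1·1·1·437 ≡ 437 (mod 565).
x_0 = 437^141 mod 565 = 437.
x_0 is neither 1 nor 564, so continue squaring.
x_1 = 437^2 mod 565 = 564.
x_1 ≡ −1, so 437 is not a witness.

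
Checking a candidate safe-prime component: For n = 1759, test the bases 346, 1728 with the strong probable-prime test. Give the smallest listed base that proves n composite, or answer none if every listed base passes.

n − 1 = 1758 = 2^1 · 879, so s = 1 and d = 879.
Base 346: x_0 = 346^879 mod 1759 = 1. x_0 = 1, so 346 is not a witness.
Base 1728: x_0 = 1728^879 mod 1759 = 1758. x_0 = 1758 ≡ −1, so 1728 is not a witness.
No listed base is a witness for 1759.

none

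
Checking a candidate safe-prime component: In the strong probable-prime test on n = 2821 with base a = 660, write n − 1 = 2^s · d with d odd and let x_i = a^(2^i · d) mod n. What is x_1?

n − 1 = 2820 = 2^2 · 705, so s = 2 and d = 705.
x_0 = 660^705 mod 2821 = 1520.
x_1 = 1520^2 mod 2821 = 1.

1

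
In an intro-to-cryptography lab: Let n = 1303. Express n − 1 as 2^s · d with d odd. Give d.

651

Halving: 1302 → 651; 651 is odd.
So 1302 = 2^1 · 651.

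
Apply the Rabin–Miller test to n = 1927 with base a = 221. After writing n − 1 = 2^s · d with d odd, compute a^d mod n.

n − 1 = 1926 = 2^1 · 963, so s = 1 and d = 963.
221^963 mod 1927 = 201.

201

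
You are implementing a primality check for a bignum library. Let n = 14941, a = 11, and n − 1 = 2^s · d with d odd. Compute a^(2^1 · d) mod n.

13395

n − 1 = 14940 = 2^2 · 3735, so s = 2 and d = 3735.
x_0 = 11^3735 mod 14941 = 3470.
x_1 = 3470^2 mod 14941 = 13395.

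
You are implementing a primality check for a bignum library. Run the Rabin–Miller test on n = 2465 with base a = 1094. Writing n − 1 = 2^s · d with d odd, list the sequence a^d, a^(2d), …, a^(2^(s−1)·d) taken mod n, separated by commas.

2424, 1681, 871, 1886, 1

n − 1 = 2464 = 2^5 · 77, so s = 5 and d = 77.
x_0 = 1094^77 mod 2465 = 2424.
x_1 = 2424^2 mod 2465 = 1681.
x_2 = 1681^2 mod 2465 = 871.
x_3 = 871^2 mod 2465 = 1886.
x_4 = 1886^2 mod 2465 = 1.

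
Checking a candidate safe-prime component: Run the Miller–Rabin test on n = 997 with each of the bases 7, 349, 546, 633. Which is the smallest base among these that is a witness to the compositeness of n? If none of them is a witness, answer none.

none

n − 1 = 996 = 2^2 · 249, so s = 2 and d = 249.
Base 7: x_0 = 7^249 mod 997 = 161. x_0 is neither 1 nor 996, so continue squaring. x_1 = 161^2 mod 997 = 996. x_1 ≡ −1, so 7 is not a witness.
Base 349: x_0 = 349^249 mod 997 = 161. x_0 is neither 1 nor 996, so continue squaring. x_1 = 161^2 mod 997 = 996. x_1 ≡ −1, so 349 is not a witness.
Base 546: x_0 = 546^249 mod 997 = 1. x_0 = 1, so 546 is not a witness.
Base 633: x_0 = 633^249 mod 997 = 161. x_0 is neither 1 nor 996, so continue squaring. x_1 = 161^2 mod 997 = 996. x_1 ≡ −1, so 633 is not a witness.
No listed base is a witness for 997.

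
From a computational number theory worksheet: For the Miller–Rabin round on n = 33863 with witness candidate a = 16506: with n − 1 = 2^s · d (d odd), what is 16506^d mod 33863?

n − 1 = 33862 = 2^1 · 16931, so s = 1 and d = 16931.
16506^16931 mod 33863 = 1.

1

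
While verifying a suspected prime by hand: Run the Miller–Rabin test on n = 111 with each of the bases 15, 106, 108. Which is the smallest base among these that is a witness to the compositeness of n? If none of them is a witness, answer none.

n − 1 = 110 = 2^1 · 55, so s = 1 and d = 55.
Base 15: x_0 = 15^55 mod 111 = 96. x_0 ∉ {1, 110} and s = 1, so 15 is a Miller–Rabin witness and 111 is composite.
Base 106: x_0 = 106^55 mod 111 = 79. x_0 ∉ {1, 110} and s = 1, so 106 is a Miller–Rabin witness and 111 is composite.
Base 108: x_0 = 108^55 mod 111 = 108. x_0 ∉ {1, 110} and s = 1, so 108 is a Miller–Rabin witness and 111 is composite.
The smallest witness among the given bases is 15.

15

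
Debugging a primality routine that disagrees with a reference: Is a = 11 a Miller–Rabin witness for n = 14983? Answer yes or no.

n − 1 = 14982 = 2^1 · 7491, so s = 1 and d = 7491.
x_0 = 11^7491 mod 14983 = 14982.
x_0 = 14982 ≡ −1, so 11 is not a witness.

no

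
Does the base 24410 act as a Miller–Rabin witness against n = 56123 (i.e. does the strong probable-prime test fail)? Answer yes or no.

no

n − 1 = 56122 = 2^1 · 28061, so s = 1 and d = 28061.
x_0 = 24410^28061 mod 56123 = 1.
x_0 = 1, so 24410 is not a witness.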